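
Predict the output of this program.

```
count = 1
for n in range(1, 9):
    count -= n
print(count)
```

-35

n=1: count = 1-1 = 0
n=2: count = 0-2 = -2
n=3: count = (-2)-3 = -5
n=4: count = (-5)-4 = -9
n=5: count = (-9)-5 = -14
n=6: count = (-14)-6 = -20
n=7: count = (-20)-7 = -27
n=8: count = (-27)-8 = -35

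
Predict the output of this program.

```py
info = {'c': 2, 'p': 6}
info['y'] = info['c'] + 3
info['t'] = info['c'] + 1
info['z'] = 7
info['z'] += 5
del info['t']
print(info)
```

{'c': 2, 'p': 6, 'y': 5, 'z': 12}

info['y'] = info['c']+3 = 5 → {'c': 2, 'p': 6, 'y': 5}
info['t'] = info['c']+1 = 3 → {'c': 2, 'p': 6, 'y': 5, 't': 3}
info['z'] = 7 → {'c': 2, 'p': 6, 'y': 5, 't': 3, 'z': 7}
info['z'] = 7+5 = 12 → {'c': 2, 'p': 6, 'y': 5, 't': 3, 'z': 12}
del 't' → {'c': 2, 'p': 6, 'y': 5, 'z': 12}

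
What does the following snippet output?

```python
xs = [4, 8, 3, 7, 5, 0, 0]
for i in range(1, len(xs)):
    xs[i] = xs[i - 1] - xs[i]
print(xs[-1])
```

-19

i=1: xs[1] = 4-8 = -4 → [4, -4, 3, 7, 5, 0, 0]
i=2: xs[2] = (-4)-3 = -7 → [4, -4, -7, 7, 5, 0, 0]
i=3: xs[3] = (-7)-7 = -14 → [4, -4, -7, -14, 5, 0, 0]
i=4: xs[4] = (-14)-5 = -19 → [4, -4, -7, -14, -19, 0, 0]
i=5: xs[5] = (-19)-0 = -19 → [4, -4, -7, -14, -19, -19, 0]
i=6: xs[6] = (-19)-0 = -19 → [4, -4, -7, -14, -19, -19, -19]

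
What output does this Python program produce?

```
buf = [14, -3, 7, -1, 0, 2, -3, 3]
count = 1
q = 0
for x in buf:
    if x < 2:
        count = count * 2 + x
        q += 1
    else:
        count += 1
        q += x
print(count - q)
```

-18

x=14: not <2, count = 1+1 = 2; q=14
x=-3: <2, count = 2*2+(-3) = 1; q=15
x=7: not <2, count = 1+1 = 2; q=22
x=-1: <2, count = 2*2+(-1) = 3; q=23
x=0: <2, count = 3*2+0 = 6; q=24
x=2: not <2, count = 6+1 = 7; q=26
x=-3: <2, count = 7*2+(-3) = 11; q=27
x=3: not <2, count = 11+1 = 12; q=30
count-q = 12-30 = -18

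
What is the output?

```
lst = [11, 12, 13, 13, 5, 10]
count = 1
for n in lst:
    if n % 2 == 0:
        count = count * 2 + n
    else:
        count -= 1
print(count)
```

28

n=11: not even, count = 1-1 = 0
n=12: even, count = 0*2+12 = 12
n=13: not even, count = 12-1 = 11
n=13: not even, count = 11-1 = 10
n=5: not even, count = 10-1 = 9
n=10: even, count = 9*2+10 = 28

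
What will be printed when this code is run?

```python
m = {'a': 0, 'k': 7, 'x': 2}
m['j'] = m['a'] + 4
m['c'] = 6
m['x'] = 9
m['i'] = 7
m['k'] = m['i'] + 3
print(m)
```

{'a': 0, 'k': 10, 'x': 9, 'j': 4, 'c': 6, 'i': 7}

m['j'] = m['a']+4 = 4 → {'a': 0, 'k': 7, 'x': 2, 'j': 4}
m['c'] = 6 → {'a': 0, 'k': 7, 'x': 2, 'j': 4, 'c': 6}
m['x'] = 9 → {'a': 0, 'k': 7, 'x': 9, 'j': 4, 'c': 6}
m['i'] = 7 → {'a': 0, 'k': 7, 'x': 9, 'j': 4, 'c': 6, 'i': 7}
m['k'] = m['i']+3 = 10 → {'a': 0, 'k': 10, 'x': 9, 'j': 4, 'c': 6, 'i': 7}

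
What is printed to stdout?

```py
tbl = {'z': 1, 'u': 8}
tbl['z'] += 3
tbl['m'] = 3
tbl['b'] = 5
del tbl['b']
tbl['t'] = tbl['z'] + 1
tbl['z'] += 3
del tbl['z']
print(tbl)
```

tbl['z'] = 1+3 = 4 → {'z': 4, 'u': 8}
tbl['m'] = 3 → {'z': 4, 'u': 8, 'm': 3}
tbl['b'] = 5 → {'z': 4, 'u': 8, 'm': 3, 'b': 5}
del 'b' → {'z': 4, 'u': 8, 'm': 3}
tbl['t'] = tbl['z']+1 = 5 → {'z': 4, 'u': 8, 'm': 3, 't': 5}
tbl['z'] = 4+3 = 7 → {'z': 7, 'u': 8, 'm': 3, 't': 5}
del 'z' → {'u': 8, 'm': 3, 't': 5}

{'u': 8, 'm': 3, 't': 5}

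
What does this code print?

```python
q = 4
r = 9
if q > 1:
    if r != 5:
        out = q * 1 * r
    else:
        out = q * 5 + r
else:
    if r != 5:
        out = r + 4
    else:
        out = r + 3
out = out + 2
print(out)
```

38

q=4, r=9
q > 1 is True; r != 5 is True
→ out = q * 1 * r = 36
out = 36+2 = 38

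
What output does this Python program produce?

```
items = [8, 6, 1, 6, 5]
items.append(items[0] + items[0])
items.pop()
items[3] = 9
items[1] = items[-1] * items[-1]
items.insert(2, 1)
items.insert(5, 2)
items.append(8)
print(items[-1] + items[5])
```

10

append items[0]+items[0] = 8+8 = 16 → [8, 6, 1, 6, 5, 16]
pop() removes 16 → [8, 6, 1, 6, 5]
items[3] = 9 → [8, 6, 1, 9, 5]
items[1] = items[-1]*items[-1] = 5*5 = 25 → [8, 25, 1, 9, 5]
insert 1 at 2 → [8, 25, 1, 1, 9, 5]
insert 2 at 5 → [8, 25, 1, 1, 9, 2, 5]
append 8 → [8, 25, 1, 1, 9, 2, 5, 8]
items[-1]+items[5] = 8+2 = 10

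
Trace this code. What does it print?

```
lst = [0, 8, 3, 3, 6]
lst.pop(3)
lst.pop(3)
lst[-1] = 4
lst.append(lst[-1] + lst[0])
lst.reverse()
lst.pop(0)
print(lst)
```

[4, 8, 0]

pop(3) removes 3 → [0, 8, 3, 6]
pop(3) removes 6 → [0, 8, 3]
lst[-1] = 4 → [0, 8, 4]
append lst[-1]+lst[0] = 4+0 = 4 → [0, 8, 4, 4]
reverse → [4, 4, 8, 0]
pop(0) removes 4 → [4, 8, 0]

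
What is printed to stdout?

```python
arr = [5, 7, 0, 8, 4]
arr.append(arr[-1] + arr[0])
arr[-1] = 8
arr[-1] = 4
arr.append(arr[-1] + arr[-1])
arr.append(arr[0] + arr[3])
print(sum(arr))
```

49

append arr[-1]+arr[0] = 4+5 = 9 → [5, 7, 0, 8, 4, 9]
arr[-1] = 8 → [5, 7, 0, 8, 4, 8]
arr[-1] = 4 → [5, 7, 0, 8, 4, 4]
append arr[-1]+arr[-1] = 4+4 = 8 → [5, 7, 0, 8, 4, 4, 8]
append arr[0]+arr[3] = 5+8 = 13 → [5, 7, 0, 8, 4, 4, 8, 13]
sum = 49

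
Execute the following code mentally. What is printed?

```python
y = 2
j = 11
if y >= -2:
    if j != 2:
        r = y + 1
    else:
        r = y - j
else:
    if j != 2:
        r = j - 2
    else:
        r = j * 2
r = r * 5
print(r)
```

15

y=2, j=11
y >= -2 is True; j != 2 is True
→ r = y + 1 = 3
r = 3*5 = 15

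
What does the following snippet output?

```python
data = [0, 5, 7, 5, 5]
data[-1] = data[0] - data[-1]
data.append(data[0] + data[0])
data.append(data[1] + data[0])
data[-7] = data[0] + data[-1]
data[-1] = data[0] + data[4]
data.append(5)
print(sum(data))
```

data[-1] = data[0]-data[-1] = 0-5 = -5 → [0, 5, 7, 5, -5]
append data[0]+data[0] = 0+0 = 0 → [0, 5, 7, 5, -5, 0]
append data[1]+data[0] = 5+0 = 5 → [0, 5, 7, 5, -5, 0, 5]
data[-7] = data[0]+data[-1] = 0+5 = 5 → [5, 5, 7, 5, -5, 0, 5]
data[-1] = data[0]+data[4] = 5+(-5) = 0 → [5, 5, 7, 5, -5, 0, 0]
append 5 → [5, 5, 7, 5, -5, 0, 0, 5]
sum = 22

22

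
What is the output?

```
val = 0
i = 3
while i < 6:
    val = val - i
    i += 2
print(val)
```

i=3: val = 0-3 = -3
i=5: val = (-3)-5 = -8

-8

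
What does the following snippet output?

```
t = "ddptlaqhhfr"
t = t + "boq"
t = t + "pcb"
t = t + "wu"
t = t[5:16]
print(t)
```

+ 'boq' → 'ddptlaqhhfrboq'
+ 'pcb' → 'ddptlaqhhfrboqpcb'
+ 'wu' → 'ddptlaqhhfrboqpcbwu'
slice [5:16] → 'aqhhfrboqpc'

aqhhfrboqpc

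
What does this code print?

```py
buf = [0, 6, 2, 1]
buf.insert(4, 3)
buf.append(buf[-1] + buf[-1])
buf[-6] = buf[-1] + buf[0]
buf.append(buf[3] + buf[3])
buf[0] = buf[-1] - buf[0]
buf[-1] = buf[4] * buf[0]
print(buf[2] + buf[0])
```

-2

insert 3 at 4 → [0, 6, 2, 1, 3]
append buf[-1]+buf[-1] = 3+3 = 6 → [0, 6, 2, 1, 3, 6]
buf[-6] = buf[-1]+buf[0] = 6+0 = 6 → [6, 6, 2, 1, 3, 6]
append buf[3]+buf[3] = 1+1 = 2 → [6, 6, 2, 1, 3, 6, 2]
buf[0] = buf[-1]-buf[0] = 2-6 = -4 → [-4, 6, 2, 1, 3, 6, 2]
buf[-1] = buf[4]*buf[0] = 3*(-4) = -12 → [-4, 6, 2, 1, 3, 6, -12]
buf[2]+buf[0] = 2+(-4) = -2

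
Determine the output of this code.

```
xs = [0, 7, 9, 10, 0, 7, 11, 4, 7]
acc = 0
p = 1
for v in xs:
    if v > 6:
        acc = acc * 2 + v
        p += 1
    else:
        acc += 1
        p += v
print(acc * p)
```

6369

v=0: not >6, acc = 0+1 = 1; p=1
v=7: >6, acc = 1*2+7 = 9; p=2
v=9: >6, acc = 9*2+9 = 27; p=3
v=10: >6, acc = 27*2+10 = 64; p=4
v=0: not >6, acc = 64+1 = 65; p=4
v=7: >6, acc = 65*2+7 = 137; p=5
v=11: >6, acc = 137*2+11 = 285; p=6
v=4: not >6, acc = 285+1 = 286; p=10
v=7: >6, acc = 286*2+7 = 579; p=11
acc*p = 579*11 = 6369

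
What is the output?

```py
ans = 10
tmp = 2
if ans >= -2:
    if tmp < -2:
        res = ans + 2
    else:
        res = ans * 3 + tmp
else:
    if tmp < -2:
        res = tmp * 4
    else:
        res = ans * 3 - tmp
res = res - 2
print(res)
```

ans=10, tmp=2
ans >= -2 is True; tmp < -2 is False
→ res = ans * 3 + tmp = 32
res = 32-2 = 30

30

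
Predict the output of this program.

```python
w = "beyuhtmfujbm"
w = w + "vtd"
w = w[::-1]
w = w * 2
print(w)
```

+ 'vtd' → 'beyuhtmfujbmvtd'
reverse → 'dtvmbjufmthuyeb'
repeat ×2 → 'dtvmbjufmthuyebdtvmbjufmthuyeb'

dtvmbjufmthuyebdtvmbjufmthuyeb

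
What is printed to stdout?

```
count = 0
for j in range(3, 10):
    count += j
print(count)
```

42

j=3: count = 0+3 = 3
j=4: count = 3+4 = 7
j=5: count = 7+5 = 12
j=6: count = 12+6 = 18
j=7: count = 18+7 = 25
j=8: count = 25+8 = 33
j=9: count = 33+9 = 42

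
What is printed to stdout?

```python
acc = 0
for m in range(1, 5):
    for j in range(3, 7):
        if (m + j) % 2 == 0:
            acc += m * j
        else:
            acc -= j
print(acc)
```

m=1,j=3: even sum, acc = 0+3 = 3
m=1,j=4: odd sum, acc = 3-4 = -1
m=1,j=5: even sum, acc = (-1)+5 = 4
m=1,j=6: odd sum, acc = 4-6 = -2
m=2,j=3: odd sum, acc = (-2)-3 = -5
m=2,j=4: even sum, acc = (-5)+8 = 3
m=2,j=5: odd sum, acc = 3-5 = -2
m=2,j=6: even sum, acc = (-2)+12 = 10
m=3,j=3: even sum, acc = 10+9 = 19
m=3,j=4: odd sum, acc = 19-4 = 15
m=3,j=5: even sum, acc = 15+15 = 30
m=3,j=6: odd sum, acc = 30-6 = 24
m=4,j=3: odd sum, acc = 24-3 = 21
m=4,j=4: even sum, acc = 21+16 = 37
m=4,j=5: odd sum, acc = 37-5 = 32
m=4,j=6: even sum, acc = 32+24 = 56

56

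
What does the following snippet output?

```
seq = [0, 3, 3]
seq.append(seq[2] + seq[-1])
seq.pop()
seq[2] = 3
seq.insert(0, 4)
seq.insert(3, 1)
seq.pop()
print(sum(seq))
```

append seq[2]+seq[-1] = 3+3 = 6 → [0, 3, 3, 6]
pop() removes 6 → [0, 3, 3]
seq[2] = 3 → [0, 3, 3]
insert 4 at 0 → [4, 0, 3, 3]
insert 1 at 3 → [4, 0, 3, 1, 3]
pop() removes 3 → [4, 0, 3, 1]
sum = 8

8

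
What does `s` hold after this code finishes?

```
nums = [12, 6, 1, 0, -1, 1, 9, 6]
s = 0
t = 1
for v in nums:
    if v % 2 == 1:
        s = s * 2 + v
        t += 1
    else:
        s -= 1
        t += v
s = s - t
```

v=12: not odd, s = 0-1 = -1; t=13
v=6: not odd, s = (-1)-1 = -2; t=19
v=1: odd, s = (-2)*2+1 = -3; t=20
v=0: not odd, s = (-3)-1 = -4; t=20
v=-1: odd, s = (-4)*2+(-1) = -9; t=21
v=1: odd, s = (-9)*2+1 = -17; t=22
v=9: odd, s = (-17)*2+9 = -25; t=23
v=6: not odd, s = (-25)-1 = -26; t=29
s-t = (-26)-29 = -55

-55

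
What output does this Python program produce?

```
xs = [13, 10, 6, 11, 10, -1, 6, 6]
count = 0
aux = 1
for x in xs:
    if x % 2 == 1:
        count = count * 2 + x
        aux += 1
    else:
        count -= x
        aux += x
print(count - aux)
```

x=13: odd, count = 0*2+13 = 13; aux=2
x=10: not odd, count = 13-10 = 3; aux=12
x=6: not odd, count = 3-6 = -3; aux=18
x=11: odd, count = (-3)*2+11 = 5; aux=19
x=10: not odd, count = 5-10 = -5; aux=29
x=-1: odd, count = (-5)*2+(-1) = -11; aux=30
x=6: not odd, count = (-11)-6 = -17; aux=36
x=6: not odd, count = (-17)-6 = -23; aux=42
count-aux = (-23)-42 = -65

-65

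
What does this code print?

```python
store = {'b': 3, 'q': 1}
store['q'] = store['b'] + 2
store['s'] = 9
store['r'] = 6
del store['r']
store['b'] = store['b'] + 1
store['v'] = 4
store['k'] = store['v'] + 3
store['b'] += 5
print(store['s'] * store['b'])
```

store['q'] = store['b']+2 = 5 → {'b': 3, 'q': 5}
store['s'] = 9 → {'b': 3, 'q': 5, 's': 9}
store['r'] = 6 → {'b': 3, 'q': 5, 's': 9, 'r': 6}
del 'r' → {'b': 3, 'q': 5, 's': 9}
store['b'] = store['b']+1 = 4 → {'b': 4, 'q': 5, 's': 9}
store['v'] = 4 → {'b': 4, 'q': 5, 's': 9, 'v': 4}
store['k'] = store['v']+3 = 7 → {'b': 4, 'q': 5, 's': 9, 'v': 4, 'k': 7}
store['b'] = 4+5 = 9 → {'b': 9, 'q': 5, 's': 9, 'v': 4, 'k': 7}
store['s']*store['b'] = 9*9 = 81

81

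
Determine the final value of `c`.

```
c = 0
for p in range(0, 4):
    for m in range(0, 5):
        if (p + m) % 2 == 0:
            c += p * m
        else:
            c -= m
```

8

p=0,m=0: even sum, c = 0+0 = 0
p=0,m=1: odd sum, c = 0-1 = -1
p=0,m=2: even sum, c = (-1)+0 = -1
p=0,m=3: odd sum, c = (-1)-3 = -4
p=0,m=4: even sum, c = (-4)+0 = -4
p=1,m=0: odd sum, c = (-4)-0 = -4
p=1,m=1: even sum, c = (-4)+1 = -3
p=1,m=2: odd sum, c = (-3)-2 = -5
p=1,m=3: even sum, c = (-5)+3 = -2
p=1,m=4: odd sum, c = (-2)-4 = -6
p=2,m=0: even sum, c = (-6)+0 = -6
p=2,m=1: odd sum, c = (-6)-1 = -7
p=2,m=2: even sum, c = (-7)+4 = -3
p=2,m=3: odd sum, c = (-3)-3 = -6
p=2,m=4: even sum, c = (-6)+8 = 2
p=3,m=0: odd sum, c = 2-0 = 2
p=3,m=1: even sum, c = 2+3 = 5
p=3,m=2: odd sum, c = 5-2 = 3
p=3,m=3: even sum, c = 3+9 = 12
p=3,m=4: odd sum, c = 12-4 = 8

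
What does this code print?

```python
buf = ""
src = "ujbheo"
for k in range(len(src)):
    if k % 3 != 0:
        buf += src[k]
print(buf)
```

k=0: skip
k=1: add 'j' → 'j'
k=2: add 'b' → 'jb'
k=3: skip
k=4: add 'e' → 'jbe'
k=5: add 'o' → 'jbeo'

jbeo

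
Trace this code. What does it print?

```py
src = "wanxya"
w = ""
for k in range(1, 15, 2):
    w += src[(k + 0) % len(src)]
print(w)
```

k=1: add src[1]='a' → 'a'
k=3: add src[3]='x' → 'ax'
k=5: add src[5]='a' → 'axa'
k=7: add src[1]='a' → 'axaa'
k=9: add src[3]='x' → 'axaax'
k=11: add src[5]='a' → 'axaaxa'
k=13: add src[1]='a' → 'axaaxaa'

axaaxaa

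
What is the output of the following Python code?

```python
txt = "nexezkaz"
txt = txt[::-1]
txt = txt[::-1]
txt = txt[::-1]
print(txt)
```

zakzexen

reverse → 'zakzexen'
reverse → 'nexezkaz'
reverse → 'zakzexen'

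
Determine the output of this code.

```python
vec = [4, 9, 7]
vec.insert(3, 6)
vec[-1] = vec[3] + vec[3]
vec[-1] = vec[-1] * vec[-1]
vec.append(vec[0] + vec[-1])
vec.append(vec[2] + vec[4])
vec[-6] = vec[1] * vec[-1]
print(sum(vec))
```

1858

insert 6 at 3 → [4, 9, 7, 6]
vec[-1] = vec[3]+vec[3] = 6+6 = 12 → [4, 9, 7, 12]
vec[-1] = vec[-1]*vec[-1] = 12*12 = 144 → [4, 9, 7, 144]
append vec[0]+vec[-1] = 4+144 = 148 → [4, 9, 7, 144, 148]
append vec[2]+vec[4] = 7+148 = 155 → [4, 9, 7, 144, 148, 155]
vec[-6] = vec[1]*vec[-1] = 9*155 = 1395 → [1395, 9, 7, 144, 148, 155]
sum = 1858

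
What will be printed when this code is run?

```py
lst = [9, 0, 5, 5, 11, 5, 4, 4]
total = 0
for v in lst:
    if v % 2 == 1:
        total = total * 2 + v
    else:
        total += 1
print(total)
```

249

v=9: odd, total = 0*2+9 = 9
v=0: not odd, total = 9+1 = 10
v=5: odd, total = 10*2+5 = 25
v=5: odd, total = 25*2+5 = 55
v=11: odd, total = 55*2+11 = 121
v=5: odd, total = 121*2+5 = 247
v=4: not odd, total = 247+1 = 248
v=4: not odd, total = 248+1 = 249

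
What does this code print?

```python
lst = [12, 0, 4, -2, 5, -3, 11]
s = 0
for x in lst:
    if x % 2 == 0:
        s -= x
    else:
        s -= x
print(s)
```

x=12: even, s = 0-12 = -12
x=0: even, s = (-12)-0 = -12
x=4: even, s = (-12)-4 = -16
x=-2: even, s = (-16)-(-2) = -14
x=5: not even, s = (-14)-5 = -19
x=-3: not even, s = (-19)-(-3) = -16
x=11: not even, s = (-16)-11 = -27

-27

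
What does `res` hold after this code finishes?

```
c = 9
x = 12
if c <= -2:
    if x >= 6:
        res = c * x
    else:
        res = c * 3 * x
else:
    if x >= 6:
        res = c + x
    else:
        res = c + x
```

c=9, x=12
c <= -2 is False; x >= 6 is True
→ res = c + x = 21

21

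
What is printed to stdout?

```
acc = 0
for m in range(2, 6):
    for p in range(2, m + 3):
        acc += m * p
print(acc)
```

275

m=2,p=2: acc = 0+4 = 4
m=2,p=3: acc = 4+6 = 10
m=2,p=4: acc = 10+8 = 18
m=3,p=2: acc = 18+6 = 24
m=3,p=3: acc = 24+9 = 33
m=3,p=4: acc = 33+12 = 45
m=3,p=5: acc = 45+15 = 60
m=4,p=2: acc = 60+8 = 68
m=4,p=3: acc = 68+12 = 80
m=4,p=4: acc = 80+16 = 96
m=4,p=5: acc = 96+20 = 116
m=4,p=6: acc = 116+24 = 140
m=5,p=2: acc = 140+10 = 150
m=5,p=3: acc = 150+15 = 165
m=5,p=4: acc = 165+20 = 185
m=5,p=5: acc = 185+25 = 210
m=5,p=6: acc = 210+30 = 240
m=5,p=7: acc = 240+35 = 275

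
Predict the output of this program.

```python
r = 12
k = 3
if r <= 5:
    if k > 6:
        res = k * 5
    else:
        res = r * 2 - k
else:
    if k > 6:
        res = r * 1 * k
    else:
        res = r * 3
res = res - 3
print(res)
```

33

r=12, k=3
r <= 5 is False; k > 6 is False
→ res = r * 3 = 36
res = 36-3 = 33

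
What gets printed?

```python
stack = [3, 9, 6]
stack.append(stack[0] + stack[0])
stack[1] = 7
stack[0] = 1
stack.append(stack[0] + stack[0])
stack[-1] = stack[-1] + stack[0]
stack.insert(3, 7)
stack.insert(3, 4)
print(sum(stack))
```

append stack[0]+stack[0] = 3+3 = 6 → [3, 9, 6, 6]
stack[1] = 7 → [3, 7, 6, 6]
stack[0] = 1 → [1, 7, 6, 6]
append stack[0]+stack[0] = 1+1 = 2 → [1, 7, 6, 6, 2]
stack[-1] = stack[-1]+stack[0] = 2+1 = 3 → [1, 7, 6, 6, 3]
insert 7 at 3 → [1, 7, 6, 7, 6, 3]
insert 4 at 3 → [1, 7, 6, 4, 7, 6, 3]
sum = 34

34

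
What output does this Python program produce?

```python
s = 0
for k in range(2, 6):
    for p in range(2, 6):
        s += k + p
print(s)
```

112

k=2,p=2: s = 0+4 = 4
k=2,p=3: s = 4+5 = 9
k=2,p=4: s = 9+6 = 15
k=2,p=5: s = 15+7 = 22
k=3,p=2: s = 22+5 = 27
k=3,p=3: s = 27+6 = 33
k=3,p=4: s = 33+7 = 40
k=3,p=5: s = 40+8 = 48
k=4,p=2: s = 48+6 = 54
k=4,p=3: s = 54+7 = 61
k=4,p=4: s = 61+8 = 69
k=4,p=5: s = 69+9 = 78
k=5,p=2: s = 78+7 = 85
k=5,p=3: s = 85+8 = 93
k=5,p=4: s = 93+9 = 102
k=5,p=5: s = 102+10 = 112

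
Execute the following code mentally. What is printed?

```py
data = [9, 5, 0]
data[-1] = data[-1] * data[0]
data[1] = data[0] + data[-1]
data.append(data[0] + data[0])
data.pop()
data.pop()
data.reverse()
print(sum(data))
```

data[-1] = data[-1]*data[0] = 0*9 = 0 → [9, 5, 0]
data[1] = data[0]+data[-1] = 9+0 = 9 → [9, 9, 0]
append data[0]+data[0] = 9+9 = 18 → [9, 9, 0, 18]
pop() removes 18 → [9, 9, 0]
pop() removes 0 → [9, 9]
reverse → [9, 9]
sum = 18

18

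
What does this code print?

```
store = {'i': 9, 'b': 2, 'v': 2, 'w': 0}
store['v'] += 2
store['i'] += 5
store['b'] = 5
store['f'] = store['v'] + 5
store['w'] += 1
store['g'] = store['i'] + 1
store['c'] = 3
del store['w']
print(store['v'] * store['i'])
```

store['v'] = 2+2 = 4 → {'i': 9, 'b': 2, 'v': 4, 'w': 0}
store['i'] = 9+5 = 14 → {'i': 14, 'b': 2, 'v': 4, 'w': 0}
store['b'] = 5 → {'i': 14, 'b': 5, 'v': 4, 'w': 0}
store['f'] = store['v']+5 = 9 → {'i': 14, 'b': 5, 'v': 4, 'w': 0, 'f': 9}
store['w'] = 0+1 = 1 → {'i': 14, 'b': 5, 'v': 4, 'w': 1, 'f': 9}
store['g'] = store['i']+1 = 15 → {'i': 14, 'b': 5, 'v': 4, 'w': 1, 'f': 9, 'g': 15}
store['c'] = 3 → {'i': 14, 'b': 5, 'v': 4, 'w': 1, 'f': 9, 'g': 15, 'c': 3}
del 'w' → {'i': 14, 'b': 5, 'v': 4, 'f': 9, 'g': 15, 'c': 3}
store['v']*store['i'] = 4*14 = 56

56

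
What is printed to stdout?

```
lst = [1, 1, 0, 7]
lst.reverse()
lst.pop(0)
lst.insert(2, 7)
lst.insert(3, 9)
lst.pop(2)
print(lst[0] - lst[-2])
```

-9

reverse → [7, 0, 1, 1]
pop(0) removes 7 → [0, 1, 1]
insert 7 at 2 → [0, 1, 7, 1]
insert 9 at 3 → [0, 1, 7, 9, 1]
pop(2) removes 7 → [0, 1, 9, 1]
lst[0]-lst[-2] = 0-9 = -9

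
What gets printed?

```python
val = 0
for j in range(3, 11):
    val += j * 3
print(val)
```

156

j=3: val = 0+3*3 = 9
j=4: val = 9+4*3 = 21
j=5: val = 21+5*3 = 36
j=6: val = 36+6*3 = 54
j=7: val = 54+7*3 = 75
j=8: val = 75+8*3 = 99
j=9: val = 99+9*3 = 126
j=10: val = 126+10*3 = 156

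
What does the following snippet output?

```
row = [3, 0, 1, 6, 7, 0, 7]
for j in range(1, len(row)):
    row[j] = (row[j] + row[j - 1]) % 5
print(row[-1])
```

j=1: row[1] = (0+3)%5 = 3 → [3, 3, 1, 6, 7, 0, 7]
j=2: row[2] = (1+3)%5 = 4 → [3, 3, 4, 6, 7, 0, 7]
j=3: row[3] = (6+4)%5 = 0 → [3, 3, 4, 0, 7, 0, 7]
j=4: row[4] = (7+0)%5 = 2 → [3, 3, 4, 0, 2, 0, 7]
j=5: row[5] = (0+2)%5 = 2 → [3, 3, 4, 0, 2, 2, 7]
j=6: row[6] = (7+2)%5 = 4 → [3, 3, 4, 0, 2, 2, 4]

4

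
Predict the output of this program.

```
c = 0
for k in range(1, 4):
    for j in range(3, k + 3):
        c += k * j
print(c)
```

k=1,j=3: c = 0+3 = 3
k=2,j=3: c = 3+6 = 9
k=2,j=4: c = 9+8 = 17
k=3,j=3: c = 17+9 = 26
k=3,j=4: c = 26+12 = 38
k=3,j=5: c = 38+15 = 53

53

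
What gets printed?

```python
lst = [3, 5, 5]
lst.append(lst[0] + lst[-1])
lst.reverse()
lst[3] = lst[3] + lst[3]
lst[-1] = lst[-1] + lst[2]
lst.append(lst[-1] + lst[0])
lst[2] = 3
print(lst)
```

append lst[0]+lst[-1] = 3+5 = 8 → [3, 5, 5, 8]
reverse → [8, 5, 5, 3]
lst[3] = lst[3]+lst[3] = 3+3 = 6 → [8, 5, 5, 6]
lst[-1] = lst[-1]+lst[2] = 6+5 = 11 → [8, 5, 5, 11]
append lst[-1]+lst[0] = 11+8 = 19 → [8, 5, 5, 11, 19]
lst[2] = 3 → [8, 5, 3, 11, 19]

[8, 5, 3, 11, 19]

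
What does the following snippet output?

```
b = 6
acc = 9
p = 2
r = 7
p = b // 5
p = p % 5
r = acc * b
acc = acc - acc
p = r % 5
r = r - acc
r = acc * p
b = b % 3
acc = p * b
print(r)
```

0

p = 6//5 = 1
p = 1%5 = 1
r = 9*6 = 54
acc = 9-9 = 0
p = 54%5 = 4
r = 54-0 = 54
r = 0*4 = 0
b = 6%3 = 0
acc = 4*0 = 0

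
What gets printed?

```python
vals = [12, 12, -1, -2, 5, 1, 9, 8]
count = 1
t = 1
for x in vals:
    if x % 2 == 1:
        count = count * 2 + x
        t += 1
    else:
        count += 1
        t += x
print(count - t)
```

45

x=12: not odd, count = 1+1 = 2; t=13
x=12: not odd, count = 2+1 = 3; t=25
x=-1: odd, count = 3*2+(-1) = 5; t=26
x=-2: not odd, count = 5+1 = 6; t=24
x=5: odd, count = 6*2+5 = 17; t=25
x=1: odd, count = 17*2+1 = 35; t=26
x=9: odd, count = 35*2+9 = 79; t=27
x=8: not odd, count = 79+1 = 80; t=35
count-t = 80-35 = 45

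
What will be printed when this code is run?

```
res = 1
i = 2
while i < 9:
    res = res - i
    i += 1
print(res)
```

i=2: res = 1-2 = -1
i=3: res = (-1)-3 = -4
i=4: res = (-4)-4 = -8
i=5: res = (-8)-5 = -13
i=6: res = (-13)-6 = -19
i=7: res = (-19)-7 = -26
i=8: res = (-26)-8 = -34

-34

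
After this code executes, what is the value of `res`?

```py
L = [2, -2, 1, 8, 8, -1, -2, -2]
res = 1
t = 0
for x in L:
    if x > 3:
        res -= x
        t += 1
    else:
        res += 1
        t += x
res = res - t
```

-7

x=2: not >3, res = 1+1 = 2; t=2
x=-2: not >3, res = 2+1 = 3; t=0
x=1: not >3, res = 3+1 = 4; t=1
x=8: >3, res = 4-8 = -4; t=2
x=8: >3, res = (-4)-8 = -12; t=3
x=-1: not >3, res = (-12)+1 = -11; t=2
x=-2: not >3, res = (-11)+1 = -10; t=0
x=-2: not >3, res = (-10)+1 = -9; t=-2
res-t = (-9)-(-2) = -7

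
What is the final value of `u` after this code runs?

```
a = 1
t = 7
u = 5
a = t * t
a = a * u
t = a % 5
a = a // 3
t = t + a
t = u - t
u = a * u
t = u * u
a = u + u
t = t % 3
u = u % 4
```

1

a = 7*7 = 49
a = 49*5 = 245
t = 245%5 = 0
a = 245//3 = 81
t = 0+81 = 81
t = 5-81 = -76
u = 81*5 = 405
t = 405*405 = 164025
a = 405+405 = 810
t = 164025%3 = 0
u = 405%4 = 1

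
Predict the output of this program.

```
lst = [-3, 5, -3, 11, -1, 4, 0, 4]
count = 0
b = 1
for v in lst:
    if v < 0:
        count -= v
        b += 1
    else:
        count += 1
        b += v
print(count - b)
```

-16

v=-3: <0, count = 0-(-3) = 3; b=2
v=5: not <0, count = 3+1 = 4; b=7
v=-3: <0, count = 4-(-3) = 7; b=8
v=11: not <0, count = 7+1 = 8; b=19
v=-1: <0, count = 8-(-1) = 9; b=20
v=4: not <0, count = 9+1 = 10; b=24
v=0: not <0, count = 10+1 = 11; b=24
v=4: not <0, count = 11+1 = 12; b=28
count-b = 12-28 = -16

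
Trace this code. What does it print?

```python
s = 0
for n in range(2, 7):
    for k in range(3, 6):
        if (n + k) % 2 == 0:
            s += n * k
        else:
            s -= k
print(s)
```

80

n=2,k=3: odd sum, s = 0-3 = -3
n=2,k=4: even sum, s = (-3)+8 = 5
n=2,k=5: odd sum, s = 5-5 = 0
n=3,k=3: even sum, s = 0+9 = 9
n=3,k=4: odd sum, s = 9-4 = 5
n=3,k=5: even sum, s = 5+15 = 20
n=4,k=3: odd sum, s = 20-3 = 17
n=4,k=4: even sum, s = 17+16 = 33
n=4,k=5: odd sum, s = 33-5 = 28
n=5,k=3: even sum, s = 28+15 = 43
n=5,k=4: odd sum, s = 43-4 = 39
n=5,k=5: even sum, s = 39+25 = 64
n=6,k=3: odd sum, s = 64-3 = 61
n=6,k=4: even sum, s = 61+24 = 85
n=6,k=5: odd sum, s = 85-5 = 80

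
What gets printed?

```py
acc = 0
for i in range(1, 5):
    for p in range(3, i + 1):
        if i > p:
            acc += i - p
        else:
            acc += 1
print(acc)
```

3

i=3,p=3: not 3>3, acc = 0+1 = 1
i=4,p=3: 4>3, acc = 1+1 = 2
i=4,p=4: not 4>4, acc = 2+1 = 3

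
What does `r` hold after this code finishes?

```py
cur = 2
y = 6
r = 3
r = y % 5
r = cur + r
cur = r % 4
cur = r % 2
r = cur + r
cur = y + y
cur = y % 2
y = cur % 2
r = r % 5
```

r = 6%5 = 1
r = 2+1 = 3
cur = 3%4 = 3
cur = 3%2 = 1
r = 1+3 = 4
cur = 6+6 = 12
cur = 6%2 = 0
y = 0%2 = 0
r = 4%5 = 4

4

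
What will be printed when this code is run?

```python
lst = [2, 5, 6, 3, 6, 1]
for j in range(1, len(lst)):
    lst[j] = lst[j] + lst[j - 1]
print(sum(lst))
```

j=1: lst[1] = 5+2 = 7 → [2, 7, 6, 3, 6, 1]
j=2: lst[2] = 6+7 = 13 → [2, 7, 13, 3, 6, 1]
j=3: lst[3] = 3+13 = 16 → [2, 7, 13, 16, 6, 1]
j=4: lst[4] = 6+16 = 22 → [2, 7, 13, 16, 22, 1]
j=5: lst[5] = 1+22 = 23 → [2, 7, 13, 16, 22, 23]
sum = 83

83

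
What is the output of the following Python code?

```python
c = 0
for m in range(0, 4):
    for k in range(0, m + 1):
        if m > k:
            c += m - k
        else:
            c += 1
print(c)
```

14

m=0,k=0: not 0>0, c = 0+1 = 1
m=1,k=0: 1>0, c = 1+1 = 2
m=1,k=1: not 1>1, c = 2+1 = 3
m=2,k=0: 2>0, c = 3+2 = 5
m=2,k=1: 2>1, c = 5+1 = 6
m=2,k=2: not 2>2, c = 6+1 = 7
m=3,k=0: 3>0, c = 7+3 = 10
m=3,k=1: 3>1, c = 10+2 = 12
m=3,k=2: 3>2, c = 12+1 = 13
m=3,k=3: not 3>3, c = 13+1 = 14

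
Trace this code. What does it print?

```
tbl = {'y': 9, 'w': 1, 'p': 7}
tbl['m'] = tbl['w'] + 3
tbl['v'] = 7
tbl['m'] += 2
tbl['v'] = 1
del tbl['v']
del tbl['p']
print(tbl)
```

tbl['m'] = tbl['w']+3 = 4 → {'y': 9, 'w': 1, 'p': 7, 'm': 4}
tbl['v'] = 7 → {'y': 9, 'w': 1, 'p': 7, 'm': 4, 'v': 7}
tbl['m'] = 4+2 = 6 → {'y': 9, 'w': 1, 'p': 7, 'm': 6, 'v': 7}
tbl['v'] = 1 → {'y': 9, 'w': 1, 'p': 7, 'm': 6, 'v': 1}
del 'v' → {'y': 9, 'w': 1, 'p': 7, 'm': 6}
del 'p' → {'y': 9, 'w': 1, 'm': 6}

{'y': 9, 'w': 1, 'm': 6}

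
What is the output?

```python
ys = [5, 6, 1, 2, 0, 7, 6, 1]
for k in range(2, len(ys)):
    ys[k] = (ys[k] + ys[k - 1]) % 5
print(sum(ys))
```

27

k=2: ys[2] = (1+6)%5 = 2 → [5, 6, 2, 2, 0, 7, 6, 1]
k=3: ys[3] = (2+2)%5 = 4 → [5, 6, 2, 4, 0, 7, 6, 1]
k=4: ys[4] = (0+4)%5 = 4 → [5, 6, 2, 4, 4, 7, 6, 1]
k=5: ys[5] = (7+4)%5 = 1 → [5, 6, 2, 4, 4, 1, 6, 1]
k=6: ys[6] = (6+1)%5 = 2 → [5, 6, 2, 4, 4, 1, 2, 1]
k=7: ys[7] = (1+2)%5 = 3 → [5, 6, 2, 4, 4, 1, 2, 3]
sum = 27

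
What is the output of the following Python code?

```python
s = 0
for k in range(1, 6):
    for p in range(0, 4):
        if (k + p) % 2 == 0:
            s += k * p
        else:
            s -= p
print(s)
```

k=1,p=0: odd sum, s = 0-0 = 0
k=1,p=1: even sum, s = 0+1 = 1
k=1,p=2: odd sum, s = 1-2 = -1
k=1,p=3: even sum, s = (-1)+3 = 2
k=2,p=0: even sum, s = 2+0 = 2
k=2,p=1: odd sum, s = 2-1 = 1
k=2,p=2: even sum, s = 1+4 = 5
k=2,p=3: odd sum, s = 5-3 = 2
k=3,p=0: odd sum, s = 2-0 = 2
k=3,p=1: even sum, s = 2+3 = 5
k=3,p=2: odd sum, s = 5-2 = 3
k=3,p=3: even sum, s = 3+9 = 12
k=4,p=0: even sum, s = 12+0 = 12
k=4,p=1: odd sum, s = 12-1 = 11
k=4,p=2: even sum, s = 11+8 = 19
k=4,p=3: odd sum, s = 19-3 = 16
k=5,p=0: odd sum, s = 16-0 = 16
k=5,p=1: even sum, s = 16+5 = 21
k=5,p=2: odd sum, s = 21-2 = 19
k=5,p=3: even sum, s = 19+15 = 34

34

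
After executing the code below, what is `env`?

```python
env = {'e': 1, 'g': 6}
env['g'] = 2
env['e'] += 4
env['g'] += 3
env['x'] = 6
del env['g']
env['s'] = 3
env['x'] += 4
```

{'e': 5, 'x': 10, 's': 3}

env['g'] = 2 → {'e': 1, 'g': 2}
env['e'] = 1+4 = 5 → {'e': 5, 'g': 2}
env['g'] = 2+3 = 5 → {'e': 5, 'g': 5}
env['x'] = 6 → {'e': 5, 'g': 5, 'x': 6}
del 'g' → {'e': 5, 'x': 6}
env['s'] = 3 → {'e': 5, 'x': 6, 's': 3}
env['x'] = 6+4 = 10 → {'e': 5, 'x': 10, 's': 3}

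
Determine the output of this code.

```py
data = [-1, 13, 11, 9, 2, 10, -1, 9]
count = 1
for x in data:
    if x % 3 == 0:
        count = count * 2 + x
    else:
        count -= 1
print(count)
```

x=-1: not %3==0, count = 1-1 = 0
x=13: not %3==0, count = 0-1 = -1
x=11: not %3==0, count = (-1)-1 = -2
x=9: %3==0, count = (-2)*2+9 = 5
x=2: not %3==0, count = 5-1 = 4
x=10: not %3==0, count = 4-1 = 3
x=-1: not %3==0, count = 3-1 = 2
x=9: %3==0, count = 2*2+9 = 13

13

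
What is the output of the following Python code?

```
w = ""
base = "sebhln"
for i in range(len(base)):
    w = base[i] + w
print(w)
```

i=0: prepend 's' → 's'
i=1: prepend 'e' → 'es'
i=2: prepend 'b' → 'bes'
i=3: prepend 'h' → 'hbes'
i=4: prepend 'l' → 'lhbes'
i=5: prepend 'n' → 'nlhbes'

nlhbes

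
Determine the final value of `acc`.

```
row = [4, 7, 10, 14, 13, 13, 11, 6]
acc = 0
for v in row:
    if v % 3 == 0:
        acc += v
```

6

v=4: not %3==0
v=7: not %3==0
v=10: not %3==0
v=14: not %3==0
v=13: not %3==0
v=13: not %3==0
v=11: not %3==0
v=6: %3==0, acc = 0+6 = 6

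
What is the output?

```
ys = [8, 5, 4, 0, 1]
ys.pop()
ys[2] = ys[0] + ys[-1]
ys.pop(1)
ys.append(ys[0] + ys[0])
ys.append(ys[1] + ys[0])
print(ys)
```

[8, 8, 0, 16, 16]

pop() removes 1 → [8, 5, 4, 0]
ys[2] = ys[0]+ys[-1] = 8+0 = 8 → [8, 5, 8, 0]
pop(1) removes 5 → [8, 8, 0]
append ys[0]+ys[0] = 8+8 = 16 → [8, 8, 0, 16]
append ys[1]+ys[0] = 8+8 = 16 → [8, 8, 0, 16, 16]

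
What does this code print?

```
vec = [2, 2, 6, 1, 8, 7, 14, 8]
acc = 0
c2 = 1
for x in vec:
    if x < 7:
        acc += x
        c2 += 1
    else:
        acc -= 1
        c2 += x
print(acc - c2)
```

-35

x=2: <7, acc = 0+2 = 2; c2=2
x=2: <7, acc = 2+2 = 4; c2=3
x=6: <7, acc = 4+6 = 10; c2=4
x=1: <7, acc = 10+1 = 11; c2=5
x=8: not <7, acc = 11-1 = 10; c2=13
x=7: not <7, acc = 10-1 = 9; c2=20
x=14: not <7, acc = 9-1 = 8; c2=34
x=8: not <7, acc = 8-1 = 7; c2=42
acc-c2 = 7-42 = -35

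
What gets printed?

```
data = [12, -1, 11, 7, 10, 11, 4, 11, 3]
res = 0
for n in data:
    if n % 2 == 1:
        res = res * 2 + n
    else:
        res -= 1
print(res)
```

193

n=12: not odd, res = 0-1 = -1
n=-1: odd, res = (-1)*2+(-1) = -3
n=11: odd, res = (-3)*2+11 = 5
n=7: odd, res = 5*2+7 = 17
n=10: not odd, res = 17-1 = 16
n=11: odd, res = 16*2+11 = 43
n=4: not odd, res = 43-1 = 42
n=11: odd, res = 42*2+11 = 95
n=3: odd, res = 95*2+3 = 193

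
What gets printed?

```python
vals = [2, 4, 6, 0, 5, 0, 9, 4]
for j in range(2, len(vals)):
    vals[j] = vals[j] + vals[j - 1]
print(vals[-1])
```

28

j=2: vals[2] = 6+4 = 10 → [2, 4, 10, 0, 5, 0, 9, 4]
j=3: vals[3] = 0+10 = 10 → [2, 4, 10, 10, 5, 0, 9, 4]
j=4: vals[4] = 5+10 = 15 → [2, 4, 10, 10, 15, 0, 9, 4]
j=5: vals[5] = 0+15 = 15 → [2, 4, 10, 10, 15, 15, 9, 4]
j=6: vals[6] = 9+15 = 24 → [2, 4, 10, 10, 15, 15, 24, 4]
j=7: vals[7] = 4+24 = 28 → [2, 4, 10, 10, 15, 15, 24, 28]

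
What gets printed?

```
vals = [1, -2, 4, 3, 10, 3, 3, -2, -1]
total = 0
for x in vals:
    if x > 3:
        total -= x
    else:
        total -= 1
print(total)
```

x=1: not >3, total = 0-1 = -1
x=-2: not >3, total = (-1)-1 = -2
x=4: >3, total = (-2)-4 = -6
x=3: not >3, total = (-6)-1 = -7
x=10: >3, total = (-7)-10 = -17
x=3: not >3, total = (-17)-1 = -18
x=3: not >3, total = (-18)-1 = -19
x=-2: not >3, total = (-19)-1 = -20
x=-1: not >3, total = (-20)-1 = -21

-21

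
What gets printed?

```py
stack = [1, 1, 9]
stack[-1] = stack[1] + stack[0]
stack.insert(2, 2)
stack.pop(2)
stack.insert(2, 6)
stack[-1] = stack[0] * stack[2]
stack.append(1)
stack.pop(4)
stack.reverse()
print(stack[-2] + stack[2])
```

2

stack[-1] = stack[1]+stack[0] = 1+1 = 2 → [1, 1, 2]
insert 2 at 2 → [1, 1, 2, 2]
pop(2) removes 2 → [1, 1, 2]
insert 6 at 2 → [1, 1, 6, 2]
stack[-1] = stack[0]*stack[2] = 1*6 = 6 → [1, 1, 6, 6]
append 1 → [1, 1, 6, 6, 1]
pop(4) removes 1 → [1, 1, 6, 6]
reverse → [6, 6, 1, 1]
stack[-2]+stack[2] = 1+1 = 2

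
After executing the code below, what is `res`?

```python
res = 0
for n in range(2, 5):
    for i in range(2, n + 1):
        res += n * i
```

n=2,i=2: res = 0+4 = 4
n=3,i=2: res = 4+6 = 10
n=3,i=3: res = 10+9 = 19
n=4,i=2: res = 19+8 = 27
n=4,i=3: res = 27+12 = 39
n=4,i=4: res = 39+16 = 55

55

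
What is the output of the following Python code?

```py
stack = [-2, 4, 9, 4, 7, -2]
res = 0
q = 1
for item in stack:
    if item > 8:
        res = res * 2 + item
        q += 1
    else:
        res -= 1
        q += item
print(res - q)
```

item=-2: not >8, res = 0-1 = -1; q=-1
item=4: not >8, res = (-1)-1 = -2; q=3
item=9: >8, res = (-2)*2+9 = 5; q=4
item=4: not >8, res = 5-1 = 4; q=8
item=7: not >8, res = 4-1 = 3; q=15
item=-2: not >8, res = 3-1 = 2; q=13
res-q = 2-13 = -11

-11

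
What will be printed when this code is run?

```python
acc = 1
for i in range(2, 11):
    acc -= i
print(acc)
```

-53

i=2: acc = 1-2 = -1
i=3: acc = (-1)-3 = -4
i=4: acc = (-4)-4 = -8
i=5: acc = (-8)-5 = -13
i=6: acc = (-13)-6 = -19
i=7: acc = (-19)-7 = -26
i=8: acc = (-26)-8 = -34
i=9: acc = (-34)-9 = -43
i=10: acc = (-43)-10 = -53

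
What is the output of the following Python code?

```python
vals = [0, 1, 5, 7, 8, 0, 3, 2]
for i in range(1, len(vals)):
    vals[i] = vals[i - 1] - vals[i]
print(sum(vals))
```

i=1: vals[1] = 0-1 = -1 → [0, -1, 5, 7, 8, 0, 3, 2]
i=2: vals[2] = (-1)-5 = -6 → [0, -1, -6, 7, 8, 0, 3, 2]
i=3: vals[3] = (-6)-7 = -13 → [0, -1, -6, -13, 8, 0, 3, 2]
i=4: vals[4] = (-13)-8 = -21 → [0, -1, -6, -13, -21, 0, 3, 2]
i=5: vals[5] = (-21)-0 = -21 → [0, -1, -6, -13, -21, -21, 3, 2]
i=6: vals[6] = (-21)-3 = -24 → [0, -1, -6, -13, -21, -21, -24, 2]
i=7: vals[7] = (-24)-2 = -26 → [0, -1, -6, -13, -21, -21, -24, -26]
sum = -112

-112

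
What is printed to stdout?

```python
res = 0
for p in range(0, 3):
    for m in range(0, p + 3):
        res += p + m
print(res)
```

p=0,m=0: res = 0+0 = 0
p=0,m=1: res = 0+1 = 1
p=0,m=2: res = 1+2 = 3
p=1,m=0: res = 3+1 = 4
p=1,m=1: res = 4+2 = 6
p=1,m=2: res = 6+3 = 9
p=1,m=3: res = 9+4 = 13
p=2,m=0: res = 13+2 = 15
p=2,m=1: res = 15+3 = 18
p=2,m=2: res = 18+4 = 22
p=2,m=3: res = 22+5 = 27
p=2,m=4: res = 27+6 = 33

33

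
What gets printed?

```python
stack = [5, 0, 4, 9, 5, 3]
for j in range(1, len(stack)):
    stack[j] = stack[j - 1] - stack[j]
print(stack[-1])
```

-16

j=1: stack[1] = 5-0 = 5 → [5, 5, 4, 9, 5, 3]
j=2: stack[2] = 5-4 = 1 → [5, 5, 1, 9, 5, 3]
j=3: stack[3] = 1-9 = -8 → [5, 5, 1, -8, 5, 3]
j=4: stack[4] = (-8)-5 = -13 → [5, 5, 1, -8, -13, 3]
j=5: stack[5] = (-13)-3 = -16 → [5, 5, 1, -8, -13, -16]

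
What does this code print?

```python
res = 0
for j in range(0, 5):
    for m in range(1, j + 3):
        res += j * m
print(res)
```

j=0,m=1: res = 0+0 = 0
j=0,m=2: res = 0+0 = 0
j=1,m=1: res = 0+1 = 1
j=1,m=2: res = 1+2 = 3
j=1,m=3: res = 3+3 = 6
j=2,m=1: res = 6+2 = 8
j=2,m=2: res = 8+4 = 12
j=2,m=3: res = 12+6 = 18
j=2,m=4: res = 18+8 = 26
j=3,m=1: res = 26+3 = 29
j=3,m=2: res = 29+6 = 35
j=3,m=3: res = 35+9 = 44
j=3,m=4: res = 44+12 = 56
j=3,m=5: res = 56+15 = 71
j=4,m=1: res = 71+4 = 75
j=4,m=2: res = 75+8 = 83
j=4,m=3: res = 83+12 = 95
j=4,m=4: res = 95+16 = 111
j=4,m=5: res = 111+20 = 131
j=4,m=6: res = 131+24 = 155

155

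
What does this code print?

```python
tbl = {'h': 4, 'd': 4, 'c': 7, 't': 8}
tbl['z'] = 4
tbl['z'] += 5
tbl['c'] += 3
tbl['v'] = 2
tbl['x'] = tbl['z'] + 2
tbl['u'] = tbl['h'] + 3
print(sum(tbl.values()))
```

55

tbl['z'] = 4 → {'h': 4, 'd': 4, 'c': 7, 't': 8, 'z': 4}
tbl['z'] = 4+5 = 9 → {'h': 4, 'd': 4, 'c': 7, 't': 8, 'z': 9}
tbl['c'] = 7+3 = 10 → {'h': 4, 'd': 4, 'c': 10, 't': 8, 'z': 9}
tbl['v'] = 2 → {'h': 4, 'd': 4, 'c': 10, 't': 8, 'z': 9, 'v': 2}
tbl['x'] = tbl['z']+2 = 11 → {'h': 4, 'd': 4, 'c': 10, 't': 8, 'z': 9, 'v': 2, 'x': 11}
tbl['u'] = tbl['h']+3 = 7 → {'h': 4, 'd': 4, 'c': 10, 't': 8, 'z': 9, 'v': 2, 'x': 11, 'u': 7}
sum of values = 55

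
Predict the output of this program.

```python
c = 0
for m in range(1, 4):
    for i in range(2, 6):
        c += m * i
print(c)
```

84

m=1,i=2: c = 0+2 = 2
m=1,i=3: c = 2+3 = 5
m=1,i=4: c = 5+4 = 9
m=1,i=5: c = 9+5 = 14
m=2,i=2: c = 14+4 = 18
m=2,i=3: c = 18+6 = 24
m=2,i=4: c = 24+8 = 32
m=2,i=5: c = 32+10 = 42
m=3,i=2: c = 42+6 = 48
m=3,i=3: c = 48+9 = 57
m=3,i=4: c = 57+12 = 69
m=3,i=5: c = 69+15 = 84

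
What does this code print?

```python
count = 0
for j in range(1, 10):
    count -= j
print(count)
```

-45

j=1: count = 0-1 = -1
j=2: count = (-1)-2 = -3
j=3: count = (-3)-3 = -6
j=4: count = (-6)-4 = -10
j=5: count = (-10)-5 = -15
j=6: count = (-15)-6 = -21
j=7: count = (-21)-7 = -28
j=8: count = (-28)-8 = -36
j=9: count = (-36)-9 = -45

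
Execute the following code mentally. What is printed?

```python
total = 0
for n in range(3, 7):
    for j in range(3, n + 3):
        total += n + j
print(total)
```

n=3,j=3: total = 0+6 = 6
n=3,j=4: total = 6+7 = 13
n=3,j=5: total = 13+8 = 21
n=4,j=3: total = 21+7 = 28
n=4,j=4: total = 28+8 = 36
n=4,j=5: total = 36+9 = 45
n=4,j=6: total = 45+10 = 55
n=5,j=3: total = 55+8 = 63
n=5,j=4: total = 63+9 = 72
n=5,j=5: total = 72+10 = 82
n=5,j=6: total = 82+11 = 93
n=5,j=7: total = 93+12 = 105
n=6,j=3: total = 105+9 = 114
n=6,j=4: total = 114+10 = 124
n=6,j=5: total = 124+11 = 135
n=6,j=6: total = 135+12 = 147
n=6,j=7: total = 147+13 = 160
n=6,j=8: total = 160+14 = 174

174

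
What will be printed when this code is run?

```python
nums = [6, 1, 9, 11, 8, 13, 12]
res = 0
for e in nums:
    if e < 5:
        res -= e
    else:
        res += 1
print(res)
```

5

e=6: not <5, res = 0+1 = 1
e=1: <5, res = 1-1 = 0
e=9: not <5, res = 0+1 = 1
e=11: not <5, res = 1+1 = 2
e=8: not <5, res = 2+1 = 3
e=13: not <5, res = 3+1 = 4
e=12: not <5, res = 4+1 = 5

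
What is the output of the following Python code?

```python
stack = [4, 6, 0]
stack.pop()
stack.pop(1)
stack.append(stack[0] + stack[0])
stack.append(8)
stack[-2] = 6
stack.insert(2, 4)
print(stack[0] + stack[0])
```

8

pop() removes 0 → [4, 6]
pop(1) removes 6 → [4]
append stack[0]+stack[0] = 4+4 = 8 → [4, 8]
append 8 → [4, 8, 8]
stack[-2] = 6 → [4, 6, 8]
insert 4 at 2 → [4, 6, 4, 8]
stack[0]+stack[0] = 4+4 = 8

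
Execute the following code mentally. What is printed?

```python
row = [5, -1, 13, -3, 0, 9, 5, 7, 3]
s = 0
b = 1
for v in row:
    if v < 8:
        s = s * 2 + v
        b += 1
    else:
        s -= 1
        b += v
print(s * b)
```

7110

v=5: <8, s = 0*2+5 = 5; b=2
v=-1: <8, s = 5*2+(-1) = 9; b=3
v=13: not <8, s = 9-1 = 8; b=16
v=-3: <8, s = 8*2+(-3) = 13; b=17
v=0: <8, s = 13*2+0 = 26; b=18
v=9: not <8, s = 26-1 = 25; b=27
v=5: <8, s = 25*2+5 = 55; b=28
v=7: <8, s = 55*2+7 = 117; b=29
v=3: <8, s = 117*2+3 = 237; b=30
s*b = 237*30 = 7110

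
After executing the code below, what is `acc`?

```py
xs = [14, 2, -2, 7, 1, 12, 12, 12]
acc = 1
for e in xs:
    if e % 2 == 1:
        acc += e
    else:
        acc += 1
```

15

e=14: not odd, acc = 1+1 = 2
e=2: not odd, acc = 2+1 = 3
e=-2: not odd, acc = 3+1 = 4
e=7: odd, acc = 4+7 = 11
e=1: odd, acc = 11+1 = 12
e=12: not odd, acc = 12+1 = 13
e=12: not odd, acc = 13+1 = 14
e=12: not odd, acc = 14+1 = 15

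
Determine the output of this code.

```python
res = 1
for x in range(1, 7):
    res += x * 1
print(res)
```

x=1: res = 1+1*1 = 2
x=2: res = 2+2*1 = 4
x=3: res = 4+3*1 = 7
x=4: res = 7+4*1 = 11
x=5: res = 11+5*1 = 16
x=6: res = 16+6*1 = 22

22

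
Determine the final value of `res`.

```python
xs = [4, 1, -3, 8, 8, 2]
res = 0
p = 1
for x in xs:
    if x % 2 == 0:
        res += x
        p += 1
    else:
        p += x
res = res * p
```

66

x=4: even, res = 0+4 = 4; p=2
x=1: not even; p=3
x=-3: not even; p=0
x=8: even, res = 4+8 = 12; p=1
x=8: even, res = 12+8 = 20; p=2
x=2: even, res = 20+2 = 22; p=3
res*p = 22*3 = 66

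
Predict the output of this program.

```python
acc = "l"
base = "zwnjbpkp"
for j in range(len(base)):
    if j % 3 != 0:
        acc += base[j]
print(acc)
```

j=0: skip
j=1: add 'w' → 'lw'
j=2: add 'n' → 'lwn'
j=3: skip
j=4: add 'b' → 'lwnb'
j=5: add 'p' → 'lwnbp'
j=6: skip
j=7: add 'p' → 'lwnbpp'

lwnbpp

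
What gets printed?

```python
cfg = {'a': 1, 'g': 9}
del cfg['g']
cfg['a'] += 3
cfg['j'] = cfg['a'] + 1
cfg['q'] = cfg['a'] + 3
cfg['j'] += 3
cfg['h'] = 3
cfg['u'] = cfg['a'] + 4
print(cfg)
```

{'a': 4, 'j': 8, 'q': 7, 'h': 3, 'u': 8}

del 'g' → {'a': 1}
cfg['a'] = 1+3 = 4 → {'a': 4}
cfg['j'] = cfg['a']+1 = 5 → {'a': 4, 'j': 5}
cfg['q'] = cfg['a']+3 = 7 → {'a': 4, 'j': 5, 'q': 7}
cfg['j'] = 5+3 = 8 → {'a': 4, 'j': 8, 'q': 7}
cfg['h'] = 3 → {'a': 4, 'j': 8, 'q': 7, 'h': 3}
cfg['u'] = cfg['a']+4 = 8 → {'a': 4, 'j': 8, 'q': 7, 'h': 3, 'u': 8}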